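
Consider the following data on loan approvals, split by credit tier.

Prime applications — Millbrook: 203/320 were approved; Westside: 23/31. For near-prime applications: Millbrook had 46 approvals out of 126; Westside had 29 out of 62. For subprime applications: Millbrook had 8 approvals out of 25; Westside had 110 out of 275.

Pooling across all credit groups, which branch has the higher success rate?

Millbrook

Prime: Millbrook 203/320 = 63.4%, Westside 23/31 = 74.2% → Westside
Near-prime: Millbrook 46/126 = 36.5%, Westside 29/62 = 46.8% → Westside
Subprime: Millbrook 8/25 = 32.0%, Westside 110/275 = 40.0% → Westside
Overall: Millbrook 257/471 = 54.6%, Westside 162/368 = 44.0% → Millbrook
(Westside wins every credit group but Millbrook wins overall — Westside's applications skew toward the low-rate subprime group.)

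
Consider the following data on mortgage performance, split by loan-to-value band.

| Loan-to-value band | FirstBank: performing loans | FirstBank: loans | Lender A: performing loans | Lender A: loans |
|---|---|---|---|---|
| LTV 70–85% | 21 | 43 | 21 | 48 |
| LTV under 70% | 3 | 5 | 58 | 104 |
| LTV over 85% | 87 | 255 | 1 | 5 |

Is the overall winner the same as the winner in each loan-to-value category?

LTV 70–85%: FirstBank 21/43 = 48.8%, Lender A 21/48 = 43.8% → FirstBank
LTV under 70%: FirstBank 3/5 = 60.0%, Lender A 58/104 = 55.8% → FirstBank
LTV over 85%: FirstBank 87/255 = 34.1%, Lender A 1/5 = 20.0% → FirstBank
Overall: FirstBank 111/303 = 36.6%, Lender A 80/157 = 51.0% → Lender A
FirstBank wins each loan-to-value group but Lender A wins overall — the comparison reverses. FirstBank's loans skew toward LTV over 85%, which has a lower base rate.

No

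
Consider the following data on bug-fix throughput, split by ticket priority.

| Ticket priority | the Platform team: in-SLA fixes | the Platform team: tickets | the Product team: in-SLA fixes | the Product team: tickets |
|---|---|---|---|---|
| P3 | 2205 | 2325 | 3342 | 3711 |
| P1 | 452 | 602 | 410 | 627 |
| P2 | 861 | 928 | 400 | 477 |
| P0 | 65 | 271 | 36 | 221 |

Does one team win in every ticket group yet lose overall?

P3: the Platform team 2205/2325 = 94.8%, the Product team 3342/3711 = 90.1% → the Platform team
P1: the Platform team 452/602 = 75.1%, the Product team 410/627 = 65.4% → the Platform team
P2: the Platform team 861/928 = 92.8%, the Product team 400/477 = 83.9% → the Platform team
P0: the Platform team 65/271 = 24.0%, the Product team 36/221 = 16.3% → the Platform team
Overall: the Platform team 3583/4126 = 86.8%, the Product team 4188/5036 = 83.2% → the Platform team
The Platform team wins overall and in every ticket group — no reversal.

No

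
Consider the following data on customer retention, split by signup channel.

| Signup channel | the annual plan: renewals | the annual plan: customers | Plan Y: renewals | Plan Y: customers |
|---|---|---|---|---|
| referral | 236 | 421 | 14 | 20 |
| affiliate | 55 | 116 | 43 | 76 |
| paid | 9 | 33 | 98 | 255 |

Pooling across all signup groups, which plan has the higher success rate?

the annual plan

Referral: the annual plan 236/421 = 56.1%, Plan Y 14/20 = 70.0% → Plan Y
Affiliate: the annual plan 55/116 = 47.4%, Plan Y 43/76 = 56.6% → Plan Y
Paid: the annual plan 9/33 = 27.3%, Plan Y 98/255 = 38.4% → Plan Y
Overall: the annual plan 300/570 = 52.6%, Plan Y 155/351 = 44.2% → the annual plan
(Plan Y wins every signup group but the annual plan wins overall — Plan Y's customers skew toward the low-rate paid group.)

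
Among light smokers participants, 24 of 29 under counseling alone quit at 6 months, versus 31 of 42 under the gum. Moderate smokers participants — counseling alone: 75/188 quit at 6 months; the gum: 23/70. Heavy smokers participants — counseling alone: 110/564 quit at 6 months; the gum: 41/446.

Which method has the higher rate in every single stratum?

counseling alone

Light smokers: counseling alone 24/29 = 82.8%, the gum 31/42 = 73.8% → counseling alone
Moderate smokers: counseling alone 75/188 = 39.9%, the gum 23/70 = 32.9% → counseling alone
Heavy smokers: counseling alone 110/564 = 19.5%, the gum 41/446 = 9.2% → counseling alone
Counseling alone has the higher rate in all 3 groups.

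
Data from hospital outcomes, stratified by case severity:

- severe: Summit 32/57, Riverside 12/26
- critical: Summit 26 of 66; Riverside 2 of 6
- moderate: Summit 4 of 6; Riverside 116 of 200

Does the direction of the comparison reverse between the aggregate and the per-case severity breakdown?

Yes

Severe: Summit 32/57 = 56.1%, Riverside 12/26 = 46.2% → Summit
Critical: Summit 26/66 = 39.4%, Riverside 2/6 = 33.3% → Summit
Moderate: Summit 4/6 = 66.7%, Riverside 116/200 = 58.0% → Summit
Overall: Summit 62/129 = 48.1%, Riverside 130/232 = 56.0% → Riverside
Summit wins each case group but Riverside wins overall — the comparison reverses. Summit's patients skew toward critical, which has a lower base rate.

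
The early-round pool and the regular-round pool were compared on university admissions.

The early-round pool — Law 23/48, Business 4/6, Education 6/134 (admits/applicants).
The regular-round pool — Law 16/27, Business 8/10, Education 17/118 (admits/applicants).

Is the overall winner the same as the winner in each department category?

Law: the early-round pool 23/48 = 47.9%, the regular-round pool 16/27 = 59.3% → the regular-round pool
Business: the early-round pool 4/6 = 66.7%, the regular-round pool 8/10 = 80.0% → the regular-round pool
Education: the early-round pool 6/134 = 4.5%, the regular-round pool 17/118 = 14.4% → the regular-round pool
Overall: the early-round pool 33/188 = 17.6%, the regular-round pool 41/155 = 26.5% → the regular-round pool
The regular-round pool wins overall and in every department group — no reversal.

Yes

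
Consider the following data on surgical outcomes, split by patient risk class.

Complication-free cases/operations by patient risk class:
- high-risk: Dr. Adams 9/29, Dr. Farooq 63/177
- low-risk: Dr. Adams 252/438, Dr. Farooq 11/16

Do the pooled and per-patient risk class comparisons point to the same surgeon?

No

High-risk: Dr. Adams 9/29 = 31.0%, Dr. Farooq 63/177 = 35.6% → Dr. Farooq
Low-risk: Dr. Adams 252/438 = 57.5%, Dr. Farooq 11/16 = 68.8% → Dr. Farooq
Overall: Dr. Adams 261/467 = 55.9%, Dr. Farooq 74/193 = 38.3% → Dr. Adams
Dr. Farooq wins each patient risk group but Dr. Adams wins overall — the comparison reverses. Dr. Farooq's operations skew toward high-risk, which has a lower base rate.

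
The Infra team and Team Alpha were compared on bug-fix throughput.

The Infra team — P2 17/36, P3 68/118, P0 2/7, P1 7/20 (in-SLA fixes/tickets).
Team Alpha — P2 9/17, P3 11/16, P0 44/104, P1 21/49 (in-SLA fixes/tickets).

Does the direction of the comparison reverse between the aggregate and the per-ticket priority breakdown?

P2: the Infra team 17/36 = 47.2%, Team Alpha 9/17 = 52.9% → Team Alpha
P3: the Infra team 68/118 = 57.6%, Team Alpha 11/16 = 68.8% → Team Alpha
P0: the Infra team 2/7 = 28.6%, Team Alpha 44/104 = 42.3% → Team Alpha
P1: the Infra team 7/20 = 35.0%, Team Alpha 21/49 = 42.9% → Team Alpha
Overall: the Infra team 94/181 = 51.9%, Team Alpha 85/186 = 45.7% → the Infra team
Team Alpha wins each ticket group but the Infra team wins overall — the comparison reverses. Team Alpha's tickets skew toward P0, which has a lower base rate.

Yes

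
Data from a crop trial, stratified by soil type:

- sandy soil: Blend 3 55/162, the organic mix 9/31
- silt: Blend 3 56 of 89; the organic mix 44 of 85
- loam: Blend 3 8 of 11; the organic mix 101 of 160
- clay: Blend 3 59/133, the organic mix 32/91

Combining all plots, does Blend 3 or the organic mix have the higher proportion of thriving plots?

Sandy soil: Blend 3 55/162 = 34.0%, the organic mix 9/31 = 29.0% → Blend 3
Silt: Blend 3 56/89 = 62.9%, the organic mix 44/85 = 51.8% → Blend 3
Loam: Blend 3 8/11 = 72.7%, the organic mix 101/160 = 63.1% → Blend 3
Clay: Blend 3 59/133 = 44.4%, the organic mix 32/91 = 35.2% → Blend 3
Overall: Blend 3 178/395 = 45.1%, the organic mix 186/367 = 50.7% → the organic mix
(Blend 3 wins every soil group but the organic mix wins overall — Blend 3's plots skew toward the low-rate sandy soil group.)

the organic mix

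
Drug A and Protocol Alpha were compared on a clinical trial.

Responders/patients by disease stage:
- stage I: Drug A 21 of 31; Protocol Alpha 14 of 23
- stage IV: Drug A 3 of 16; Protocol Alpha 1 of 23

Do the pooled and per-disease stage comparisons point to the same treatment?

Yes

Stage I: Drug A 21/31 = 67.7%, Protocol Alpha 14/23 = 60.9% → Drug A
Stage IV: Drug A 3/16 = 18.8%, Protocol Alpha 1/23 = 4.3% → Drug A
Overall: Drug A 24/47 = 51.1%, Protocol Alpha 15/46 = 32.6% → Drug A
Drug A wins overall and in every disease group — no reversal.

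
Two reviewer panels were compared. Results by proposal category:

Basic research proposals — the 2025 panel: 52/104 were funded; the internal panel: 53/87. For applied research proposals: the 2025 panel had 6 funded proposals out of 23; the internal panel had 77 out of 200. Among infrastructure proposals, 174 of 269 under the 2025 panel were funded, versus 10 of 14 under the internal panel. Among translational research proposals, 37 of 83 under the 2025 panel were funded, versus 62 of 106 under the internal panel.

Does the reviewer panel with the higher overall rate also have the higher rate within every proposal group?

No

Basic research: the 2025 panel 52/104 = 50.0%, the internal panel 53/87 = 60.9% → the internal panel
Applied research: the 2025 panel 6/23 = 26.1%, the internal panel 77/200 = 38.5% → the internal panel
Infrastructure: the 2025 panel 174/269 = 64.7%, the internal panel 10/14 = 71.4% → the internal panel
Translational research: the 2025 panel 37/83 = 44.6%, the internal panel 62/106 = 58.5% → the internal panel
Overall: the 2025 panel 269/479 = 56.2%, the internal panel 202/407 = 49.6% → the 2025 panel
The internal panel wins each proposal group but the 2025 panel wins overall — the comparison reverses. The internal panel's proposals skew toward applied research, which has a lower base rate.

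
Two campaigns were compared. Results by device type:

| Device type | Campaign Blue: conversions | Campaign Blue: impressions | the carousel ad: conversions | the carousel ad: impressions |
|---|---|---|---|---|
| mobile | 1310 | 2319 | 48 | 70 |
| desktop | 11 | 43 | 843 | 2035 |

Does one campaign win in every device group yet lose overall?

Mobile: Campaign Blue 1310/2319 = 56.5%, the carousel ad 48/70 = 68.6% → the carousel ad
Desktop: Campaign Blue 11/43 = 25.6%, the carousel ad 843/2035 = 41.4% → the carousel ad
Overall: Campaign Blue 1321/2362 = 55.9%, the carousel ad 891/2105 = 42.3% → Campaign Blue
The carousel ad wins each device group but Campaign Blue wins overall — the comparison reverses. The carousel ad's impressions skew toward desktop, which has a lower base rate.

Yes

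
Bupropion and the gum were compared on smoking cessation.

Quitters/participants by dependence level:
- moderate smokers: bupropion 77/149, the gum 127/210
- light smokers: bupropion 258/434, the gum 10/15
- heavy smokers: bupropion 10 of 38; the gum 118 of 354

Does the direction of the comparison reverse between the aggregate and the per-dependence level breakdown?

Yes

Moderate smokers: bupropion 77/149 = 51.7%, the gum 127/210 = 60.5% → the gum
Light smokers: bupropion 258/434 = 59.4%, the gum 10/15 = 66.7% → the gum
Heavy smokers: bupropion 10/38 = 26.3%, the gum 118/354 = 33.3% → the gum
Overall: bupropion 345/621 = 55.6%, the gum 255/579 = 44.0% → bupropion
The gum wins each dependence group but bupropion wins overall — the comparison reverses. The gum's participants skew toward heavy smokers, which has a lower base rate.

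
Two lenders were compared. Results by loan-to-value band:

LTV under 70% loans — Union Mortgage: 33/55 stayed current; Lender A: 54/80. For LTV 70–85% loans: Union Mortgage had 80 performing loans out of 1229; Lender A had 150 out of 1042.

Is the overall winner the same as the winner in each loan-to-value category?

Yes

LTV under 70%: Union Mortgage 33/55 = 60.0%, Lender A 54/80 = 67.5% → Lender A
LTV 70–85%: Union Mortgage 80/1229 = 6.5%, Lender A 150/1042 = 14.4% → Lender A
Overall: Union Mortgage 113/1284 = 8.8%, Lender A 204/1122 = 18.2% → Lender A
Lender A wins overall and in every loan-to-value group — no reversal.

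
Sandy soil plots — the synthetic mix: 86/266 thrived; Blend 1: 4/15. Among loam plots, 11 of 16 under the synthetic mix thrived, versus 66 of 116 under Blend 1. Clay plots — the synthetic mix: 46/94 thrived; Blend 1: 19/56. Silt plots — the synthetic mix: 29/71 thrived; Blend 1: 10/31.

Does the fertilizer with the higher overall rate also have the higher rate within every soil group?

No

Sandy soil: the synthetic mix 86/266 = 32.3%, Blend 1 4/15 = 26.7% → the synthetic mix
Loam: the synthetic mix 11/16 = 68.8%, Blend 1 66/116 = 56.9% → the synthetic mix
Clay: the synthetic mix 46/94 = 48.9%, Blend 1 19/56 = 33.9% → the synthetic mix
Silt: the synthetic mix 29/71 = 40.8%, Blend 1 10/31 = 32.3% → the synthetic mix
Overall: the synthetic mix 172/447 = 38.5%, Blend 1 99/218 = 45.4% → Blend 1
The synthetic mix wins each soil group but Blend 1 wins overall — the comparison reverses. The synthetic mix's plots skew toward sandy soil, which has a lower base rate.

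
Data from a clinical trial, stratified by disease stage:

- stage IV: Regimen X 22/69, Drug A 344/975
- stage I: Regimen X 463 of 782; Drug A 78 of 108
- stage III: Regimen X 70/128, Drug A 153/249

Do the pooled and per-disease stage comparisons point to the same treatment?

Stage IV: Regimen X 22/69 = 31.9%, Drug A 344/975 = 35.3% → Drug A
Stage I: Regimen X 463/782 = 59.2%, Drug A 78/108 = 72.2% → Drug A
Stage III: Regimen X 70/128 = 54.7%, Drug A 153/249 = 61.4% → Drug A
Overall: Regimen X 555/979 = 56.7%, Drug A 575/1332 = 43.2% → Regimen X
Drug A wins each disease group but Regimen X wins overall — the comparison reverses. Drug A's patients skew toward stage IV, which has a lower base rate.

No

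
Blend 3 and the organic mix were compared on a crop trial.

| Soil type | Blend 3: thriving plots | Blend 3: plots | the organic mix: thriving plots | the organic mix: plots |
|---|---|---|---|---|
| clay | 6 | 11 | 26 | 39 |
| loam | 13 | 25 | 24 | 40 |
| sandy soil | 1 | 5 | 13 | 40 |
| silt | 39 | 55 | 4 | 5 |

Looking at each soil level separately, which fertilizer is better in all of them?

Clay: Blend 3 6/11 = 54.5%, the organic mix 26/39 = 66.7% → the organic mix
Loam: Blend 3 13/25 = 52.0%, the organic mix 24/40 = 60.0% → the organic mix
Sandy soil: Blend 3 1/5 = 20.0%, the organic mix 13/40 = 32.5% → the organic mix
Silt: Blend 3 39/55 = 70.9%, the organic mix 4/5 = 80.0% → the organic mix
The organic mix has the higher rate in all 4 groups.

the organic mix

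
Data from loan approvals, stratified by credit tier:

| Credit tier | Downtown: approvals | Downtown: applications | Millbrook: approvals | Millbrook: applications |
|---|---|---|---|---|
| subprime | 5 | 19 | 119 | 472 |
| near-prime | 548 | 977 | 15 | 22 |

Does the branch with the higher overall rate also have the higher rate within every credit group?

Subprime: Downtown 5/19 = 26.3%, Millbrook 119/472 = 25.2% → Downtown
Near-prime: Downtown 548/977 = 56.1%, Millbrook 15/22 = 68.2% → Millbrook
Overall: Downtown 553/996 = 55.5%, Millbrook 134/494 = 27.1% → Downtown
Neither sweeps: Downtown wins 1 of 2 groups, Millbrook wins 1. Downtown wins overall but not every group — no Simpson reversal.

No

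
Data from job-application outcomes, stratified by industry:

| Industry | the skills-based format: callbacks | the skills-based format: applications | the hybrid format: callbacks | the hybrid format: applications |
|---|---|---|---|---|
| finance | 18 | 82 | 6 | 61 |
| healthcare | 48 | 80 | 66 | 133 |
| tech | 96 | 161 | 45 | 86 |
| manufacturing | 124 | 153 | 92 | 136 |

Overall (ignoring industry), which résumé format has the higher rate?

Finance: the skills-based format 18/82 = 22.0%, the hybrid format 6/61 = 9.8% → the skills-based format
Healthcare: the skills-based format 48/80 = 60.0%, the hybrid format 66/133 = 49.6% → the skills-based format
Tech: the skills-based format 96/161 = 59.6%, the hybrid format 45/86 = 52.3% → the skills-based format
Manufacturing: the skills-based format 124/153 = 81.0%, the hybrid format 92/136 = 67.6% → the skills-based format
Overall: the skills-based format 286/476 = 60.1%, the hybrid format 209/416 = 50.2% → the skills-based format

the skills-based format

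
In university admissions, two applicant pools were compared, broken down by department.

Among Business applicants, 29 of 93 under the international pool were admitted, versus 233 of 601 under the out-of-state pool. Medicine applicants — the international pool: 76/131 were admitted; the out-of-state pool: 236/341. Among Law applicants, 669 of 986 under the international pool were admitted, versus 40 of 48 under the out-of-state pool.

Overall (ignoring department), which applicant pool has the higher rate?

the international pool

Business: the international pool 29/93 = 31.2%, the out-of-state pool 233/601 = 38.8% → the out-of-state pool
Medicine: the international pool 76/131 = 58.0%, the out-of-state pool 236/341 = 69.2% → the out-of-state pool
Law: the international pool 669/986 = 67.8%, the out-of-state pool 40/48 = 83.3% → the out-of-state pool
Overall: the international pool 774/1210 = 64.0%, the out-of-state pool 509/990 = 51.4% → the international pool
(The out-of-state pool wins every department group but the international pool wins overall — the out-of-state pool's applicants skew toward the low-rate Business group.)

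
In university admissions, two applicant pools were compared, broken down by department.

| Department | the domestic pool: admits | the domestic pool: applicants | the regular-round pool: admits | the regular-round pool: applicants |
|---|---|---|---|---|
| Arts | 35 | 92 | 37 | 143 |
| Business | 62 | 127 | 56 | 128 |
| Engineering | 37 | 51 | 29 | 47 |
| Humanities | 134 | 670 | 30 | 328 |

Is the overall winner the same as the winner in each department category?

Arts: the domestic pool 35/92 = 38.0%, the regular-round pool 37/143 = 25.9% → the domestic pool
Business: the domestic pool 62/127 = 48.8%, the regular-round pool 56/128 = 43.8% → the domestic pool
Engineering: the domestic pool 37/51 = 72.5%, the regular-round pool 29/47 = 61.7% → the domestic pool
Humanities: the domestic pool 134/670 = 20.0%, the regular-round pool 30/328 = 9.1% → the domestic pool
Overall: the domestic pool 268/940 = 28.5%, the regular-round pool 152/646 = 23.5% → the domestic pool
The domestic pool wins overall and in every department group — no reversal.

Yes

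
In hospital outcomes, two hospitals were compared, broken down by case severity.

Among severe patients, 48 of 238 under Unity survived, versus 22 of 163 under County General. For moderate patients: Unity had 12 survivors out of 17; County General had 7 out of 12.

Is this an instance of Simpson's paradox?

No

Severe: Unity 48/238 = 20.2%, County General 22/163 = 13.5% → Unity
Moderate: Unity 12/17 = 70.6%, County General 7/12 = 58.3% → Unity
Overall: Unity 60/255 = 23.5%, County General 29/175 = 16.6% → Unity
Unity wins overall and in every case group — no reversal.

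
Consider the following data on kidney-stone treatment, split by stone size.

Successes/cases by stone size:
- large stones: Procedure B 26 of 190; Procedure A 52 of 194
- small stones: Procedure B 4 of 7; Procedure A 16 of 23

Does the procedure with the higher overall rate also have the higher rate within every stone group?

Large stones: Procedure B 26/190 = 13.7%, Procedure A 52/194 = 26.8% → Procedure A
Small stones: Procedure B 4/7 = 57.1%, Procedure A 16/23 = 69.6% → Procedure A
Overall: Procedure B 30/197 = 15.2%, Procedure A 68/217 = 31.3% → Procedure A
Procedure A wins overall and in every stone group — no reversal.

Yes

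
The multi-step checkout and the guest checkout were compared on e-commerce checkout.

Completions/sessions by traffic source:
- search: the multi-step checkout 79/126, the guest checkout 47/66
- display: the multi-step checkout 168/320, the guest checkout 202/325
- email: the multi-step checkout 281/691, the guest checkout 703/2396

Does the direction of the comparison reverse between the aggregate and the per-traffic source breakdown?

Search: the multi-step checkout 79/126 = 62.7%, the guest checkout 47/66 = 71.2% → the guest checkout
Display: the multi-step checkout 168/320 = 52.5%, the guest checkout 202/325 = 62.2% → the guest checkout
Email: the multi-step checkout 281/691 = 40.7%, the guest checkout 703/2396 = 29.3% → the multi-step checkout
Overall: the multi-step checkout 528/1137 = 46.4%, the guest checkout 952/2787 = 34.2% → the multi-step checkout
Neither sweeps: the multi-step checkout wins 1 of 3 groups, the guest checkout wins 2. The multi-step checkout wins overall but not every group — no Simpson reversal.

No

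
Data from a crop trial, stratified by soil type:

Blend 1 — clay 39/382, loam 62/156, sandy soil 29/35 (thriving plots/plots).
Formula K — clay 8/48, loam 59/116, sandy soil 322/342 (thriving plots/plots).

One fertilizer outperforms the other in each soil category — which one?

Formula K

Clay: Blend 1 39/382 = 10.2%, Formula K 8/48 = 16.7% → Formula K
Loam: Blend 1 62/156 = 39.7%, Formula K 59/116 = 50.9% → Formula K
Sandy soil: Blend 1 29/35 = 82.9%, Formula K 322/342 = 94.2% → Formula K
Formula K has the higher rate in all 3 groups.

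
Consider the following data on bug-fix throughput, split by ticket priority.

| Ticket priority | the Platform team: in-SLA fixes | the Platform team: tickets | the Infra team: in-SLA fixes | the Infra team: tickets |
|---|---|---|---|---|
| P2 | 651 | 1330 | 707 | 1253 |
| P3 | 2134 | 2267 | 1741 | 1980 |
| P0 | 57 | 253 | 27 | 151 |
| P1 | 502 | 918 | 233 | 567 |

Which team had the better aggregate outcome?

P2: the Platform team 651/1330 = 48.9%, the Infra team 707/1253 = 56.4% → the Infra team
P3: the Platform team 2134/2267 = 94.1%, the Infra team 1741/1980 = 87.9% → the Platform team
P0: the Platform team 57/253 = 22.5%, the Infra team 27/151 = 17.9% → the Platform team
P1: the Platform team 502/918 = 54.7%, the Infra team 233/567 = 41.1% → the Platform team
Overall: the Platform team 3344/4768 = 70.1%, the Infra team 2708/3951 = 68.5% → the Platform team
(Neither sweeps every ticket group, but the Platform team has the higher pooled rate.)

the Platform team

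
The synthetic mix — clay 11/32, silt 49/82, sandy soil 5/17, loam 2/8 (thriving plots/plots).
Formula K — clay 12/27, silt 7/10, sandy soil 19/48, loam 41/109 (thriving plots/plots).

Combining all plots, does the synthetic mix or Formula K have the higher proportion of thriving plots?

the synthetic mix

Clay: the synthetic mix 11/32 = 34.4%, Formula K 12/27 = 44.4% → Formula K
Silt: the synthetic mix 49/82 = 59.8%, Formula K 7/10 = 70.0% → Formula K
Sandy soil: the synthetic mix 5/17 = 29.4%, Formula K 19/48 = 39.6% → Formula K
Loam: the synthetic mix 2/8 = 25.0%, Formula K 41/109 = 37.6% → Formula K
Overall: the synthetic mix 67/139 = 48.2%, Formula K 79/194 = 40.7% → the synthetic mix
(Formula K wins every soil group but the synthetic mix wins overall — Formula K's plots skew toward the low-rate loam group.)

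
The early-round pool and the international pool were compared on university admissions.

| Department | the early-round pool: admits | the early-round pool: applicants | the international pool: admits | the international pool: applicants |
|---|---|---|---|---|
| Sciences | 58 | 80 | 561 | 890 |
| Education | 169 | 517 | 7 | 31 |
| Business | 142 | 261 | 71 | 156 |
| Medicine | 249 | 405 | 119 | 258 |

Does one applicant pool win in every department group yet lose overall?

Sciences: the early-round pool 58/80 = 72.5%, the international pool 561/890 = 63.0% → the early-round pool
Education: the early-round pool 169/517 = 32.7%, the international pool 7/31 = 22.6% → the early-round pool
Business: the early-round pool 142/261 = 54.4%, the international pool 71/156 = 45.5% → the early-round pool
Medicine: the early-round pool 249/405 = 61.5%, the international pool 119/258 = 46.1% → the early-round pool
Overall: the early-round pool 618/1263 = 48.9%, the international pool 758/1335 = 56.8% → the international pool
The early-round pool wins each department group but the international pool wins overall — the comparison reverses. The early-round pool's applicants skew toward Education, which has a lower base rate.

Yes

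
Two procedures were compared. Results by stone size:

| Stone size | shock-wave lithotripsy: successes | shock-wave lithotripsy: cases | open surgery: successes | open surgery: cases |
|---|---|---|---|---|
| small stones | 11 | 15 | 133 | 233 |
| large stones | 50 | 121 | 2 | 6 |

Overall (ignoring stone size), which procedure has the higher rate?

open surgery

Small stones: shock-wave lithotripsy 11/15 = 73.3%, open surgery 133/233 = 57.1% → shock-wave lithotripsy
Large stones: shock-wave lithotripsy 50/121 = 41.3%, open surgery 2/6 = 33.3% → shock-wave lithotripsy
Overall: shock-wave lithotripsy 61/136 = 44.9%, open surgery 135/239 = 56.5% → open surgery
(Shock-wave lithotripsy wins every stone group but open surgery wins overall — shock-wave lithotripsy's cases skew toward the low-rate large stones group.)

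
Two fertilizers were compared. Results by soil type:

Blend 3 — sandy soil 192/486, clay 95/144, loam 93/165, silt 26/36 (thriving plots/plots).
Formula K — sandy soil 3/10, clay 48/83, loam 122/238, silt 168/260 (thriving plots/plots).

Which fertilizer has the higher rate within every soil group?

Sandy soil: Blend 3 192/486 = 39.5%, Formula K 3/10 = 30.0% → Blend 3
Clay: Blend 3 95/144 = 66.0%, Formula K 48/83 = 57.8% → Blend 3
Loam: Blend 3 93/165 = 56.4%, Formula K 122/238 = 51.3% → Blend 3
Silt: Blend 3 26/36 = 72.2%, Formula K 168/260 = 64.6% → Blend 3
Blend 3 has the higher rate in all 4 groups.

Blend 3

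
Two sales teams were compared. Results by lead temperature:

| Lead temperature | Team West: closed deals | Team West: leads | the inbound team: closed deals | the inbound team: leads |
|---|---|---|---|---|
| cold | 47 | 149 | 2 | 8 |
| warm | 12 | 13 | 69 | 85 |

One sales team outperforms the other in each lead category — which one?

Cold: Team West 47/149 = 31.5%, the inbound team 2/8 = 25.0% → Team West
Warm: Team West 12/13 = 92.3%, the inbound team 69/85 = 81.2% → Team West
Team West has the higher rate in both groups.

Team West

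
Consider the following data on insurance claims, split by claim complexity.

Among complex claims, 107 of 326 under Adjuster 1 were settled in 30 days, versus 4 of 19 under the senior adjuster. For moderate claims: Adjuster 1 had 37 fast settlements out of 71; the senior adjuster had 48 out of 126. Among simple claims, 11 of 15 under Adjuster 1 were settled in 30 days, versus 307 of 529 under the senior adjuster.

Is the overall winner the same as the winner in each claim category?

Complex: Adjuster 1 107/326 = 32.8%, the senior adjuster 4/19 = 21.1% → Adjuster 1
Moderate: Adjuster 1 37/71 = 52.1%, the senior adjuster 48/126 = 38.1% → Adjuster 1
Simple: Adjuster 1 11/15 = 73.3%, the senior adjuster 307/529 = 58.0% → Adjuster 1
Overall: Adjuster 1 155/412 = 37.6%, the senior adjuster 359/674 = 53.3% → the senior adjuster
Adjuster 1 wins each claim group but the senior adjuster wins overall — the comparison reverses. Adjuster 1's claims skew toward complex, which has a lower base rate.

No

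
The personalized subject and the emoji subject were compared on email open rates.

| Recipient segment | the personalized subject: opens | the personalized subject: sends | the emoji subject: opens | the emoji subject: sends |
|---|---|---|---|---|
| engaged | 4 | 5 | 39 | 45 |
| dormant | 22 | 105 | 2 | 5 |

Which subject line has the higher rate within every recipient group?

Engaged: the personalized subject 4/5 = 80.0%, the emoji subject 39/45 = 86.7% → the emoji subject
Dormant: the personalized subject 22/105 = 21.0%, the emoji subject 2/5 = 40.0% → the emoji subject
The emoji subject has the higher rate in both groups.

the emoji subject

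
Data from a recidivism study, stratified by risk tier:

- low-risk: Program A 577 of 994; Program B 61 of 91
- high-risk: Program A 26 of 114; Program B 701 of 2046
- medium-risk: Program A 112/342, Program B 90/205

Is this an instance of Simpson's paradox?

Low-risk: Program A 577/994 = 58.0%, Program B 61/91 = 67.0% → Program B
High-risk: Program A 26/114 = 22.8%, Program B 701/2046 = 34.3% → Program B
Medium-risk: Program A 112/342 = 32.7%, Program B 90/205 = 43.9% → Program B
Overall: Program A 715/1450 = 49.3%, Program B 852/2342 = 36.4% → Program A
Program B wins each risk group but Program A wins overall — the comparison reverses. Program B's participants skew toward high-risk, which has a lower base rate.

Yes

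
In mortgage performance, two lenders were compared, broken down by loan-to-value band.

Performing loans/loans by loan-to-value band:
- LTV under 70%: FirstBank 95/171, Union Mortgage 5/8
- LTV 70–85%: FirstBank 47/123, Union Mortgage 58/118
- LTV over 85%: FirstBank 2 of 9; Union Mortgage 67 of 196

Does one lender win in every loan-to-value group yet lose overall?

Yes

LTV under 70%: FirstBank 95/171 = 55.6%, Union Mortgage 5/8 = 62.5% → Union Mortgage
LTV 70–85%: FirstBank 47/123 = 38.2%, Union Mortgage 58/118 = 49.2% → Union Mortgage
LTV over 85%: FirstBank 2/9 = 22.2%, Union Mortgage 67/196 = 34.2% → Union Mortgage
Overall: FirstBank 144/303 = 47.5%, Union Mortgage 130/322 = 40.4% → FirstBank
Union Mortgage wins each loan-to-value group but FirstBank wins overall — the comparison reverses. Union Mortgage's loans skew toward LTV over 85%, which has a lower base rate.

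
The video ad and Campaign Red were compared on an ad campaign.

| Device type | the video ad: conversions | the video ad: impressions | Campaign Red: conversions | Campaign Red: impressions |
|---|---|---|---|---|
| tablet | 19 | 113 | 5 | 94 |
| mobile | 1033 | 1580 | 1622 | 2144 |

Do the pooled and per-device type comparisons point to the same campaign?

No

Tablet: the video ad 19/113 = 16.8%, Campaign Red 5/94 = 5.3% → the video ad
Mobile: the video ad 1033/1580 = 65.4%, Campaign Red 1622/2144 = 75.7% → Campaign Red
Overall: the video ad 1052/1693 = 62.1%, Campaign Red 1627/2238 = 72.7% → Campaign Red
Neither sweeps: the video ad wins 1 of 2 groups, Campaign Red wins 1. Campaign Red wins overall but not every group — no Simpson reversal.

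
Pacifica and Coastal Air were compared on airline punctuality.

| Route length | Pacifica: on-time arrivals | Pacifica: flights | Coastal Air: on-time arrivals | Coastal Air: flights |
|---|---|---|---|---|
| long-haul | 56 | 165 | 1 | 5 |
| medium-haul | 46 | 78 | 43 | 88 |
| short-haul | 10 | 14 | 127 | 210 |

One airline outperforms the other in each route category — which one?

Pacifica

Long-haul: Pacifica 56/165 = 33.9%, Coastal Air 1/5 = 20.0% → Pacifica
Medium-haul: Pacifica 46/78 = 59.0%, Coastal Air 43/88 = 48.9% → Pacifica
Short-haul: Pacifica 10/14 = 71.4%, Coastal Air 127/210 = 60.5% → Pacifica
Pacifica has the higher rate in all 3 groups.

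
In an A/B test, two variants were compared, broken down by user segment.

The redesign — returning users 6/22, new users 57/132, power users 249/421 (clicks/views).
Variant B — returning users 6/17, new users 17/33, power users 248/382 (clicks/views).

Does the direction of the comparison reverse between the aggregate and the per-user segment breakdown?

Returning users: the redesign 6/22 = 27.3%, Variant B 6/17 = 35.3% → Variant B
New users: the redesign 57/132 = 43.2%, Variant B 17/33 = 51.5% → Variant B
Power users: the redesign 249/421 = 59.1%, Variant B 248/382 = 64.9% → Variant B
Overall: the redesign 312/575 = 54.3%, Variant B 271/432 = 62.7% → Variant B
Variant B wins overall and in every user group — no reversal.

No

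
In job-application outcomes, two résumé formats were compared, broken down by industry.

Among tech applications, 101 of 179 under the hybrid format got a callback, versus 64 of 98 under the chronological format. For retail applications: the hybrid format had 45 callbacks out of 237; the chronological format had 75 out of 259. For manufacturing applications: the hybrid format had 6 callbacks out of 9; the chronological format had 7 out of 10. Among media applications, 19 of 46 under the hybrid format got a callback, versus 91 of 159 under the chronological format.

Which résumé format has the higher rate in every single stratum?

Tech: the hybrid format 101/179 = 56.4%, the chronological format 64/98 = 65.3% → the chronological format
Retail: the hybrid format 45/237 = 19.0%, the chronological format 75/259 = 29.0% → the chronological format
Manufacturing: the hybrid format 6/9 = 66.7%, the chronological format 7/10 = 70.0% → the chronological format
Media: the hybrid format 19/46 = 41.3%, the chronological format 91/159 = 57.2% → the chronological format
The chronological format has the higher rate in all 4 groups.

the chronological format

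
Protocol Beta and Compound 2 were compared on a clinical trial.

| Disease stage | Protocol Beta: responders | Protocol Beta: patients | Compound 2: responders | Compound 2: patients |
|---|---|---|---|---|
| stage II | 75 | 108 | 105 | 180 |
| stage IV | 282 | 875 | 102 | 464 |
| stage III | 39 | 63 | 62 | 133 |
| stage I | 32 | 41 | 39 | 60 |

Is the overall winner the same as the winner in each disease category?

Stage II: Protocol Beta 75/108 = 69.4%, Compound 2 105/180 = 58.3% → Protocol Beta
Stage IV: Protocol Beta 282/875 = 32.2%, Compound 2 102/464 = 22.0% → Protocol Beta
Stage III: Protocol Beta 39/63 = 61.9%, Compound 2 62/133 = 46.6% → Protocol Beta
Stage I: Protocol Beta 32/41 = 78.0%, Compound 2 39/60 = 65.0% → Protocol Beta
Overall: Protocol Beta 428/1087 = 39.4%, Compound 2 308/837 = 36.8% → Protocol Beta
Protocol Beta wins overall and in every disease group — no reversal.

Yes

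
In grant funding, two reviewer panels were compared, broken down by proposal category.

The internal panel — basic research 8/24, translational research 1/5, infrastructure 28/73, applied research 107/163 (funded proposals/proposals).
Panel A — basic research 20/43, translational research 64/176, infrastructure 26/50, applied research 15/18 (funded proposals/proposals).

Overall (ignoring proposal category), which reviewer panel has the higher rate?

Basic research: the internal panel 8/24 = 33.3%, Panel A 20/43 = 46.5% → Panel A
Translational research: the internal panel 1/5 = 20.0%, Panel A 64/176 = 36.4% → Panel A
Infrastructure: the internal panel 28/73 = 38.4%, Panel A 26/50 = 52.0% → Panel A
Applied research: the internal panel 107/163 = 65.6%, Panel A 15/18 = 83.3% → Panel A
Overall: the internal panel 144/265 = 54.3%, Panel A 125/287 = 43.6% → the internal panel
(Panel A wins every proposal group but the internal panel wins overall — Panel A's proposals skew toward the low-rate translational research group.)

the internal panel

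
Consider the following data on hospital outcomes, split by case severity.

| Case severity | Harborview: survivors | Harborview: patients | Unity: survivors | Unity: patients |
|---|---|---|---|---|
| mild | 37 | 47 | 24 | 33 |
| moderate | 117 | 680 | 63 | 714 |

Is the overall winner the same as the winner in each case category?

Yes

Mild: Harborview 37/47 = 78.7%, Unity 24/33 = 72.7% → Harborview
Moderate: Harborview 117/680 = 17.2%, Unity 63/714 = 8.8% → Harborview
Overall: Harborview 154/727 = 21.2%, Unity 87/747 = 11.6% → Harborview
Harborview wins overall and in every case group — no reversal.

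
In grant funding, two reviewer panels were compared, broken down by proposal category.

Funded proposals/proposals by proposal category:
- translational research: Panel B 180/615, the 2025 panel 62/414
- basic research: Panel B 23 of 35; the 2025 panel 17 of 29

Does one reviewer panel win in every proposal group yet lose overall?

No

Translational research: Panel B 180/615 = 29.3%, the 2025 panel 62/414 = 15.0% → Panel B
Basic research: Panel B 23/35 = 65.7%, the 2025 panel 17/29 = 58.6% → Panel B
Overall: Panel B 203/650 = 31.2%, the 2025 panel 79/443 = 17.8% → Panel B
Panel B wins overall and in every proposal group — no reversal.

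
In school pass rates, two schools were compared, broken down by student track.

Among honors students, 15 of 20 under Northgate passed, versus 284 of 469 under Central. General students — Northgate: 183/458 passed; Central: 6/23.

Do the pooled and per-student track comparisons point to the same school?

Honors: Northgate 15/20 = 75.0%, Central 284/469 = 60.6% → Northgate
General: Northgate 183/458 = 40.0%, Central 6/23 = 26.1% → Northgate
Overall: Northgate 198/478 = 41.4%, Central 290/492 = 58.9% → Central
Northgate wins each student group but Central wins overall — the comparison reverses. Northgate's students skew toward general, which has a lower base rate.

No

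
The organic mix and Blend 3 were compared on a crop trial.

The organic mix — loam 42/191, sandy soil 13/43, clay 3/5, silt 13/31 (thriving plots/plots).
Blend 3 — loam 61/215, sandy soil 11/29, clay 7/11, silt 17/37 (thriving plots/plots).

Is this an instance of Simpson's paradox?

Loam: the organic mix 42/191 = 22.0%, Blend 3 61/215 = 28.4% → Blend 3
Sandy soil: the organic mix 13/43 = 30.2%, Blend 3 11/29 = 37.9% → Blend 3
Clay: the organic mix 3/5 = 60.0%, Blend 3 7/11 = 63.6% → Blend 3
Silt: the organic mix 13/31 = 41.9%, Blend 3 17/37 = 45.9% → Blend 3
Overall: the organic mix 71/270 = 26.3%, Blend 3 96/292 = 32.9% → Blend 3
Blend 3 wins overall and in every soil group — no reversal.

No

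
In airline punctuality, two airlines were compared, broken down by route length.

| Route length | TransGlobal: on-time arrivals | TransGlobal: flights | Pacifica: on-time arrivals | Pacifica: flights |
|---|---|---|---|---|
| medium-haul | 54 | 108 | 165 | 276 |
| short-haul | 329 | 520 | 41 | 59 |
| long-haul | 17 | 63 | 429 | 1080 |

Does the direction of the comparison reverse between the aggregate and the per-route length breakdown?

Yes

Medium-haul: TransGlobal 54/108 = 50.0%, Pacifica 165/276 = 59.8% → Pacifica
Short-haul: TransGlobal 329/520 = 63.3%, Pacifica 41/59 = 69.5% → Pacifica
Long-haul: TransGlobal 17/63 = 27.0%, Pacifica 429/1080 = 39.7% → Pacifica
Overall: TransGlobal 400/691 = 57.9%, Pacifica 635/1415 = 44.9% → TransGlobal
Pacifica wins each route group but TransGlobal wins overall — the comparison reverses. Pacifica's flights skew toward long-haul, which has a lower base rate.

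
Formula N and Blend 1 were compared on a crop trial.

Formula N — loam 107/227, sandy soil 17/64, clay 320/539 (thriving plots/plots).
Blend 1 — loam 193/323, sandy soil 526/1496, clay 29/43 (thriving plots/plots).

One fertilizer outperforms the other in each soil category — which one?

Loam: Formula N 107/227 = 47.1%, Blend 1 193/323 = 59.8% → Blend 1
Sandy soil: Formula N 17/64 = 26.6%, Blend 1 526/1496 = 35.2% → Blend 1
Clay: Formula N 320/539 = 59.4%, Blend 1 29/43 = 67.4% → Blend 1
Blend 1 has the higher rate in all 3 groups.

Blend 1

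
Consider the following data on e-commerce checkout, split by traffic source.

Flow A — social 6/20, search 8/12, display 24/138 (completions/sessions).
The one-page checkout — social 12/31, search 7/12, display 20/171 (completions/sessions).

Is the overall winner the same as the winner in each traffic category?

Social: Flow A 6/20 = 30.0%, the one-page checkout 12/31 = 38.7% → the one-page checkout
Search: Flow A 8/12 = 66.7%, the one-page checkout 7/12 = 58.3% → Flow A
Display: Flow A 24/138 = 17.4%, the one-page checkout 20/171 = 11.7% → Flow A
Overall: Flow A 38/170 = 22.4%, the one-page checkout 39/214 = 18.2% → Flow A
Neither sweeps: Flow A wins 2 of 3 groups, the one-page checkout wins 1. Flow A wins overall but not every group — no Simpson reversal.

No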